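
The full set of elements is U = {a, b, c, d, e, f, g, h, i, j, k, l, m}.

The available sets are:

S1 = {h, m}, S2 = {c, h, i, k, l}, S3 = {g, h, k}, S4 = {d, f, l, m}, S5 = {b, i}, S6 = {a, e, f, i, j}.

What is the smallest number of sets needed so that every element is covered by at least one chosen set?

S2 and S3 and S4 and S5 and S6 together: S2 ∪ S3 ∪ S4 ∪ S5 ∪ S6 = {a, b, c, d, e, f, g, h, i, j, k, l, m} — every element is covered.
No 4 of the 6 sets cover everything (all 15 combinations miss at least one element), so 5 is optimal.

5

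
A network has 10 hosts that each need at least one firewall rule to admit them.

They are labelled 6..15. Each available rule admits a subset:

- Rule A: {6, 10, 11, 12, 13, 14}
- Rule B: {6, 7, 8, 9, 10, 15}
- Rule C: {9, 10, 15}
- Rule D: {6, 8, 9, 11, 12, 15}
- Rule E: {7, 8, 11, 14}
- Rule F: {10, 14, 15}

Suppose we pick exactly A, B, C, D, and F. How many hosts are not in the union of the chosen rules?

0

Union of A, B, C, D, F = {6, 7, 8, 9, 10, 11, 12, 13, 14, 15} — that's every host, so 0 are uncovered.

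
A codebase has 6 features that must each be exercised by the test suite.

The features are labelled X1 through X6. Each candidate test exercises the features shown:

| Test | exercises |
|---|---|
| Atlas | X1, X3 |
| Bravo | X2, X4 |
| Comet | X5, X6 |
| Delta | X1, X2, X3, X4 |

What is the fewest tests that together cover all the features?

2

Comet and Delta together: Comet ∪ Delta = {X1, X2, X3, X4, X5, X6} — every feature is covered.
No single test has all 6 features (the largest, Delta, has 4), so 2 is optimal.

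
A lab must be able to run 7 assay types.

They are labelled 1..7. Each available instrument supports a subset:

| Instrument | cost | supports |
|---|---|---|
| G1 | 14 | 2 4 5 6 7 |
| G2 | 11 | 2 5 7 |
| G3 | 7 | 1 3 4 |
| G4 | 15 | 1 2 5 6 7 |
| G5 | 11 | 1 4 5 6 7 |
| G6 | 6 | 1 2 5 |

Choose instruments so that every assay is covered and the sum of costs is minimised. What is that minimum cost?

21

G1, G3 together cover every assay (G1 ∪ G3 = {1, 2, 3, 4, 5, 6, 7}); total cost 14 + 7 = 21.
The greedy pick G6, G3, G5 costs 24; no covering selection beats 21.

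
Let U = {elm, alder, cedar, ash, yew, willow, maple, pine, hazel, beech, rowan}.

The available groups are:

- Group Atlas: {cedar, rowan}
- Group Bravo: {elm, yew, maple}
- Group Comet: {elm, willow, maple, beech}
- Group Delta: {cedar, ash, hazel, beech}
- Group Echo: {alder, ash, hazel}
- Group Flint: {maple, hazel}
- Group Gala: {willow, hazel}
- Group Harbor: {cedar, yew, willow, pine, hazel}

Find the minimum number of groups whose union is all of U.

4

Take {Atlas, Comet, Echo, Harbor}. Their union is {elm, alder, cedar, ash, yew, willow, maple, pine, hazel, beech, rowan}, which is all 11 items.
Only Atlas contains rowan, so Atlas is forced; the remaining 9 items need at least 3 more groups (each remaining group adds at most 4) — so at least 4 groups are needed, and 4 is optimal.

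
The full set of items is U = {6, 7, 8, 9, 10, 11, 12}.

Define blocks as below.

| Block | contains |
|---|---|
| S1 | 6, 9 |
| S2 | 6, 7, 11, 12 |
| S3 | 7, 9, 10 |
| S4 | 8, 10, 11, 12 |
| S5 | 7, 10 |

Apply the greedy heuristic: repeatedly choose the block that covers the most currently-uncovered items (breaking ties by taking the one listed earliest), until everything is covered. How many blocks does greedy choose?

3

Greedy: pick S2 (covers 4 new) → pick S3 (covers 2 new) → pick S4 (covers 1 new). Total picks: 3.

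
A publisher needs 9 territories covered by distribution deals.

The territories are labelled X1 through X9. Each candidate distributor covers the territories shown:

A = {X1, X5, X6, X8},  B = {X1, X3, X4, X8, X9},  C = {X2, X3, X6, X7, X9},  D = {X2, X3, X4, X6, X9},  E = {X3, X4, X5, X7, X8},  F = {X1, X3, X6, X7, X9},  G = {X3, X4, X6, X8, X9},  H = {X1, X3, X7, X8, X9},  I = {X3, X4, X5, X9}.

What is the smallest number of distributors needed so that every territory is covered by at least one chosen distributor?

D and E and H together: D ∪ E ∪ H = {X1, X2, X3, X4, X5, X6, X7, X8, X9} — every territory is covered.
No 2 of the 9 distributors cover everything (all 36 combinations miss at least one territory), so 3 is optimal.

3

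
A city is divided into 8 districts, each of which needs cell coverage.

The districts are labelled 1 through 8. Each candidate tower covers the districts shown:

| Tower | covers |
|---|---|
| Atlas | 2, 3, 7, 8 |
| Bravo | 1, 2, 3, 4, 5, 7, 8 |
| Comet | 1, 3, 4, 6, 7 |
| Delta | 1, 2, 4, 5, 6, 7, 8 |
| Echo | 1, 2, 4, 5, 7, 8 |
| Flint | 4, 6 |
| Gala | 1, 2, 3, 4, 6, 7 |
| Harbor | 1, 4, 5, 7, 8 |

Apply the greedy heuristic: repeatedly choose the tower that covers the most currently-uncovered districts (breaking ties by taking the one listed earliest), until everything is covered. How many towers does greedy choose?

2

Greedy: pick Bravo (covers 7 new) → pick Comet (covers 1 new). Total picks: 2.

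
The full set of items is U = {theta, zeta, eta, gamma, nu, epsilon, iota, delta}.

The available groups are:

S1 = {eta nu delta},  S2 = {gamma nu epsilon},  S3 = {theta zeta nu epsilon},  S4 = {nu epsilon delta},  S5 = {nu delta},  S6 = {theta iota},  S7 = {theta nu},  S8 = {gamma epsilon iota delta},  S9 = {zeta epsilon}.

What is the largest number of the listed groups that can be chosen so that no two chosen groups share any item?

S1, S6, S9 are pairwise disjoint (S1={eta,nu,delta}; S6={theta,iota}; S9={zeta,epsilon}).
Every remaining group overlaps one of these, and no 4 of the listed groups are pairwise disjoint, so 3 is the maximum.

3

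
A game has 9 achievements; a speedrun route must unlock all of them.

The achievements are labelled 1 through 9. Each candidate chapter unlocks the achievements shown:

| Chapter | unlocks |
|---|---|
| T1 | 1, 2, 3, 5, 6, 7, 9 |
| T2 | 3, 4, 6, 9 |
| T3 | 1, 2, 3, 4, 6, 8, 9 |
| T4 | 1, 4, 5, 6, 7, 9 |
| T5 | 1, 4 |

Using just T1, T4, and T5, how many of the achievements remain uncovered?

1

Union of T1, T4, T5 = {1, 2, 3, 4, 5, 6, 7, 9}.
Not covered: 8 — 1 achievement.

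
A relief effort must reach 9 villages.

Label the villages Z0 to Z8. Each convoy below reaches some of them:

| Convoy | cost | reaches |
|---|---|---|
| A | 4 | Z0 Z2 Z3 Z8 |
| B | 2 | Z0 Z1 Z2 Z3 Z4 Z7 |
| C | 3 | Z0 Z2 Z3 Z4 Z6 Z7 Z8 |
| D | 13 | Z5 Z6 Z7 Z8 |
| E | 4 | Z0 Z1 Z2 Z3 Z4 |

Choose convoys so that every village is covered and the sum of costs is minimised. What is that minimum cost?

B, D together cover every village (B ∪ D = {Z0, Z1, Z2, Z3, Z4, Z5, Z6, Z7, Z8}); total cost 2 + 13 = 15.
The greedy pick B, C, D costs 18; no covering selection beats 15.

15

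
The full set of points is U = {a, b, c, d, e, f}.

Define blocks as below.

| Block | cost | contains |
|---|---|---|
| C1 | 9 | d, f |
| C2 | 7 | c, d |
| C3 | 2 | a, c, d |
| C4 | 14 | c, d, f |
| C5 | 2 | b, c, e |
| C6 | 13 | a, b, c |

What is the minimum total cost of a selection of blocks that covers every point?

C1, C3, C5 together cover every point (C1 ∪ C3 ∪ C5 = {a, b, c, d, e, f}); total cost 9 + 2 + 2 = 13.
No covering selection has total cost below 13.

13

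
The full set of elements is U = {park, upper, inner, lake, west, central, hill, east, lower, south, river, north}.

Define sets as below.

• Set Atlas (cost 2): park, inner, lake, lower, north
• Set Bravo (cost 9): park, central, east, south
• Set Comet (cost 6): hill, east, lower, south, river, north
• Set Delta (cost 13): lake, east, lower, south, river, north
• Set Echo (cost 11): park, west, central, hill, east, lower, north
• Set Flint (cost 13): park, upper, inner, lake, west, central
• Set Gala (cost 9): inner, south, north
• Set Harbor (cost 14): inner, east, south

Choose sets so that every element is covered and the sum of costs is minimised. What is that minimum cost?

19

Comet, Flint together cover every element (Comet ∪ Flint = {park, upper, inner, lake, west, central, hill, east, lower, south, river, north}); total cost 6 + 13 = 19.
The greedy pick Atlas, Comet, Flint costs 21; no covering selection beats 19.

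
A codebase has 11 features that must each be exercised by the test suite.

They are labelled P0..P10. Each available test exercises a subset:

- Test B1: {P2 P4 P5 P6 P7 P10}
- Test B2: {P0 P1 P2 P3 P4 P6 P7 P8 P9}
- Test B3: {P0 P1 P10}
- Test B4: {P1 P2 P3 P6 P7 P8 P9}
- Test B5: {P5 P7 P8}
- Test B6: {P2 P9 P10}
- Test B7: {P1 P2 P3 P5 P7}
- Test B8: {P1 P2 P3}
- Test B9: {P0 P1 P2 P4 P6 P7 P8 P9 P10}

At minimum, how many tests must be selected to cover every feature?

2

B7 and B9 together: B7 ∪ B9 = {P0, P1, P2, P3, P4, P5, P6, P7, P8, P9, P10} — every feature is covered.
No single test has all 11 features (the largest, B2, has 9), so 2 is optimal.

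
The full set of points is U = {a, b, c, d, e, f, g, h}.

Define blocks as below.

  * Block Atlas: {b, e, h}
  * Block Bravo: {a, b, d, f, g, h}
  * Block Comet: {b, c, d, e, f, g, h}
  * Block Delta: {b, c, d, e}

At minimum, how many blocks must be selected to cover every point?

Bravo and Delta cover everything between them: the union {a, b, c, d, e, f, g, h} is all of U.
No single block has all 8 points (the largest, Comet, has 7), so 2 is optimal.

2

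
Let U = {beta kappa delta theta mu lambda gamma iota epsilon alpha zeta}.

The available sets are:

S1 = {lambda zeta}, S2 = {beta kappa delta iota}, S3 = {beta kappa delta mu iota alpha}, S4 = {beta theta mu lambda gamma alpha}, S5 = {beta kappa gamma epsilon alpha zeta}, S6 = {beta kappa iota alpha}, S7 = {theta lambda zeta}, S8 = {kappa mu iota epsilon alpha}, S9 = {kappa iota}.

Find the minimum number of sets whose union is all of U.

3

S3 and S4 and S5 together: S3 ∪ S4 ∪ S5 = {beta, kappa, delta, theta, mu, lambda, gamma, iota, epsilon, alpha, zeta} — every point is covered.
No 2 of the 9 sets cover everything (all 36 combinations miss at least one point), so 3 is optimal.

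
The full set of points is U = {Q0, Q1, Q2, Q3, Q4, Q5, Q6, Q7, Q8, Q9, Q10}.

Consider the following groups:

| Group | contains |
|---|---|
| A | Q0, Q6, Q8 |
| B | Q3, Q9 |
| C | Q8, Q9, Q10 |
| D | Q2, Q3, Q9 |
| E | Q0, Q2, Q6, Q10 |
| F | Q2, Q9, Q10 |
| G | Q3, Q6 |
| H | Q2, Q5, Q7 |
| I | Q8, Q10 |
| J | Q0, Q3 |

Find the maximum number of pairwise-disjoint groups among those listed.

C, G, H are pairwise disjoint (C={Q8,Q9,Q10}; G={Q3,Q6}; H={Q2,Q5,Q7}).
Every remaining group overlaps one of these, and no 4 of the listed groups are pairwise disjoint, so 3 is the maximum.

3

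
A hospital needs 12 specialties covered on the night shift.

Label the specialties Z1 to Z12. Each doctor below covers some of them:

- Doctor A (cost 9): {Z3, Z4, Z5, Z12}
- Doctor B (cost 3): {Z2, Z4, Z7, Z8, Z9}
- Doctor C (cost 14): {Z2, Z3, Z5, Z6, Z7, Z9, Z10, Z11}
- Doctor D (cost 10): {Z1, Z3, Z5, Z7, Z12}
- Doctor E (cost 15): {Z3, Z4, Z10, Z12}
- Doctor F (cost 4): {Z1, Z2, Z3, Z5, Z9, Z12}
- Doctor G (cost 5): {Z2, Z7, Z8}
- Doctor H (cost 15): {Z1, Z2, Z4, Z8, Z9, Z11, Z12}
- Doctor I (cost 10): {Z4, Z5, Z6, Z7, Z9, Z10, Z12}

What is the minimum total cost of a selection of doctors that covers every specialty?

B, C, F together cover every specialty (B ∪ C ∪ F = {Z1, Z2, Z3, Z4, Z5, Z6, Z7, Z8, Z9, Z10, Z11, Z12}); total cost 3 + 14 + 4 = 21.
No covering selection has total cost below 21.

21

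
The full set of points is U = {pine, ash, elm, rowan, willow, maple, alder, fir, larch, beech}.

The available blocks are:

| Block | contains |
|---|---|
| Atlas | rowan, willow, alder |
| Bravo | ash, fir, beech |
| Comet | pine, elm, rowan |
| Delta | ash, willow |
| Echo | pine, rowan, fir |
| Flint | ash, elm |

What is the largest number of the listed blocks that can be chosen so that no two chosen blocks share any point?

2

Echo, Flint are pairwise disjoint (Echo={pine,rowan,fir}; Flint={ash,elm}).
Every remaining block overlaps one of these, and no 3 of the listed blocks are pairwise disjoint, so 2 is the maximum.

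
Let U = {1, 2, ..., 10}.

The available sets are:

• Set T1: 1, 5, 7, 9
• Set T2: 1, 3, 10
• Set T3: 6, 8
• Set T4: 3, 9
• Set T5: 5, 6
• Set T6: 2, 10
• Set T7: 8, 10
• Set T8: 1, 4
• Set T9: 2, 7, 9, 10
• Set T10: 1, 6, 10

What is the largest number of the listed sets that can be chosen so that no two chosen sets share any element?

T3, T4, T6, T8 are pairwise disjoint (T3={6,8}; T4={3,9}; T6={2,10}; T8={1,4}).
Every remaining set overlaps one of these, and no 5 of the listed sets are pairwise disjoint, so 4 is the maximum.

4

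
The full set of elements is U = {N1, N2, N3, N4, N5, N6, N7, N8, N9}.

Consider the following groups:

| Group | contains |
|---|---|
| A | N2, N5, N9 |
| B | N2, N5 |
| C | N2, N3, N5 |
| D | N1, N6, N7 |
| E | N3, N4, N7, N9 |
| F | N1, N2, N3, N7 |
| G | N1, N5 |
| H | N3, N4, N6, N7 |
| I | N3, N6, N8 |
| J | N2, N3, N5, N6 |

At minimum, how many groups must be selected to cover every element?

E and F and G and I together: E ∪ F ∪ G ∪ I = {N1, N2, N3, N4, N5, N6, N7, N8, N9} — every element is covered.
No 3 of the 10 groups cover everything (all 120 combinations miss at least one element), so 4 is optimal.

4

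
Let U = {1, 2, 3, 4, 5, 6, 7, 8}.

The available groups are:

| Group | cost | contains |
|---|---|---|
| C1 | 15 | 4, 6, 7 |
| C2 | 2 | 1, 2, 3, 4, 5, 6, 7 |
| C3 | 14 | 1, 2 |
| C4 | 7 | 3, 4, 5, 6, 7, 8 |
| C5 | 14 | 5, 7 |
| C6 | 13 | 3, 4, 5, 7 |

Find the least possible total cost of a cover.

9

C2, C4 together cover every element (C2 ∪ C4 = {1, 2, 3, 4, 5, 6, 7, 8}); total cost 2 + 7 = 9.
No covering selection has total cost below 9.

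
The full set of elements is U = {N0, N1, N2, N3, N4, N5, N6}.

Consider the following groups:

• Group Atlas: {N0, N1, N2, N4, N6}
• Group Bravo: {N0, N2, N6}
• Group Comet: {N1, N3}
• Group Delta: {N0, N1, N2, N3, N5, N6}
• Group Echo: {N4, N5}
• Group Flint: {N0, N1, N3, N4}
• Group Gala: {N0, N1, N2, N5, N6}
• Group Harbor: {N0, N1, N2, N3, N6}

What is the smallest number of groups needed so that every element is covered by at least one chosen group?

Delta and Flint together: Delta ∪ Flint = {N0, N1, N2, N3, N4, N5, N6} — every element is covered.
No single group has all 7 elements (the largest, Delta, has 6), so 2 is optimal.

2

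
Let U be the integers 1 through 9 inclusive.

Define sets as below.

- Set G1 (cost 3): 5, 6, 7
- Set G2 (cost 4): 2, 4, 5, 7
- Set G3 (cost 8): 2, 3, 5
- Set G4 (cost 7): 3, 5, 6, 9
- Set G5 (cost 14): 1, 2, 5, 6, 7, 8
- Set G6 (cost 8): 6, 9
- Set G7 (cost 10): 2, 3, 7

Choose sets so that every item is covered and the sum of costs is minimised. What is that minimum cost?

25

G2, G4, G5 together cover every item (G2 ∪ G4 ∪ G5 = {1, 2, 3, 4, 5, 6, 7, 8, 9}); total cost 4 + 7 + 14 = 25.
The greedy pick G1, G2, G4, G5 costs 28; no covering selection beats 25.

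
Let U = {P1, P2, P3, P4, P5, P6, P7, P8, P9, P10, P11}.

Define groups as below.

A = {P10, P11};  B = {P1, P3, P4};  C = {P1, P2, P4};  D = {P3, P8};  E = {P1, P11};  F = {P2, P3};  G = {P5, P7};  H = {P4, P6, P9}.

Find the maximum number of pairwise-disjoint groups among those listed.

A, F, G, H are pairwise disjoint (A={P10,P11}; F={P2,P3}; G={P5,P7}; H={P4,P6,P9}).
Every remaining group overlaps one of these, and no 5 of the listed groups are pairwise disjoint, so 4 is the maximum.

4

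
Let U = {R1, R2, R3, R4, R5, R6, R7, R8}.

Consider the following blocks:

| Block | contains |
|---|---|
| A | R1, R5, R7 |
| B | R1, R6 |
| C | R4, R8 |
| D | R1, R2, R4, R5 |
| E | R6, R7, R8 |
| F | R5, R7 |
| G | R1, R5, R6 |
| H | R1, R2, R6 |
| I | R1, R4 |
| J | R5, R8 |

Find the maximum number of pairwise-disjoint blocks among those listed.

C, F, H are pairwise disjoint (C={R4,R8}; F={R5,R7}; H={R1,R2,R6}).
Every remaining block overlaps one of these, and no 4 of the listed blocks are pairwise disjoint, so 3 is the maximum.

3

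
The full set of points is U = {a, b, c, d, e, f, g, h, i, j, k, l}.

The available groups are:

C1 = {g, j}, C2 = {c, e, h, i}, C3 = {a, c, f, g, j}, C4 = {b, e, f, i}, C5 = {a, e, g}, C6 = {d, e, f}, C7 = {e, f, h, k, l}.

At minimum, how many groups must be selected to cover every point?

4

C3 and C4 and C6 and C7 together: C3 ∪ C4 ∪ C6 ∪ C7 = {a, b, c, d, e, f, g, h, i, j, k, l} — every point is covered.
Only C6 contains d, so C6 is forced; the remaining 9 points need at least 3 more groups (each remaining group adds at most 4) — so at least 4 groups are needed, and 4 is optimal.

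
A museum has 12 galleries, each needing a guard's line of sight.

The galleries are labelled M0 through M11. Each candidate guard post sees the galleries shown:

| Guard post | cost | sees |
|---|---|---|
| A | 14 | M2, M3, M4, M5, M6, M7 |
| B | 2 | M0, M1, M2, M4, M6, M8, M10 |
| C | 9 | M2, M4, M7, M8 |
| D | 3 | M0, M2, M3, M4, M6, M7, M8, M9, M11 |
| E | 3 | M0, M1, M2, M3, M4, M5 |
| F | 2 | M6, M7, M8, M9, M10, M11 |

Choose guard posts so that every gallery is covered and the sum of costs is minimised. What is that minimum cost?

5

E, F together cover every gallery (E ∪ F = {M0, M1, M2, M3, M4, M5, M6, M7, M8, M9, M10, M11}); total cost 3 + 2 = 5.
The greedy pick B, F, E costs 7; no covering selection beats 5.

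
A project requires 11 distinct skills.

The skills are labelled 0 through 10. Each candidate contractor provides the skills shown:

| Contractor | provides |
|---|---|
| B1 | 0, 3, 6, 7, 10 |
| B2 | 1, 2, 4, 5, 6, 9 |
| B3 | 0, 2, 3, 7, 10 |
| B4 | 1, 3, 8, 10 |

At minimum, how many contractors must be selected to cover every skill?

Take {B2, B3, B4}. Their union is {0, 1, 2, 3, 4, 5, 6, 7, 8, 9, 10}, which is all 11 skills.
Only B2 contains 4, so B2 is forced; the remaining 5 skills need at least 2 more contractors (each remaining contractor adds at most 4) — so at least 3 contractors are needed, and 3 is optimal.

3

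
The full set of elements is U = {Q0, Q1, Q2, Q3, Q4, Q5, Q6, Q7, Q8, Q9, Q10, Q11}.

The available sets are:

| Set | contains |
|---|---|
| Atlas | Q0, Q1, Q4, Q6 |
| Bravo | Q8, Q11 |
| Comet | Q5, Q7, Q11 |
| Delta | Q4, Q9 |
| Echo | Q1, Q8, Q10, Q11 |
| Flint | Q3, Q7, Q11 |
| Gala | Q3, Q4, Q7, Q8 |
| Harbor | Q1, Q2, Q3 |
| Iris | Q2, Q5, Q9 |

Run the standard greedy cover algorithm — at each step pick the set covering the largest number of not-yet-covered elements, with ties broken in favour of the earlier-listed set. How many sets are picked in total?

Greedy: pick Atlas (covers 4 new) → pick Comet (covers 3 new) → pick Echo (covers 2 new) → pick Harbor (covers 2 new) → pick Delta (covers 1 new). Total picks: 5.
(The true minimum cover uses only 4 sets, so greedy is not optimal here.)

5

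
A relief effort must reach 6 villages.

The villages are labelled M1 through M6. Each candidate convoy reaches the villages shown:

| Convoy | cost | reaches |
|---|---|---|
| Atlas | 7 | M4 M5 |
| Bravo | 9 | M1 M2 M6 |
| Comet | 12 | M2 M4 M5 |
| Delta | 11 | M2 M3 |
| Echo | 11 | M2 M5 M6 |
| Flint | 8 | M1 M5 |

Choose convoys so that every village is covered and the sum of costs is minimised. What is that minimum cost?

27

Atlas, Bravo, Delta together cover every village (Atlas ∪ Bravo ∪ Delta = {M1, M2, M3, M4, M5, M6}); total cost 7 + 9 + 11 = 27.
No covering selection has total cost below 27.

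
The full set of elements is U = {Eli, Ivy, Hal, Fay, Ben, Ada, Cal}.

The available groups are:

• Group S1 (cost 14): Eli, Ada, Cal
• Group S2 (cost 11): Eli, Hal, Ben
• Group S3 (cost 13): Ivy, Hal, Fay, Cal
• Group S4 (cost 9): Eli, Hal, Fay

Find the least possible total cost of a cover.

S1, S2, S3 together cover every element (S1 ∪ S2 ∪ S3 = {Eli, Ivy, Hal, Fay, Ben, Ada, Cal}); total cost 14 + 11 + 13 = 38.
The greedy pick S4, S3, S2, S1 costs 47; no covering selection beats 38.

38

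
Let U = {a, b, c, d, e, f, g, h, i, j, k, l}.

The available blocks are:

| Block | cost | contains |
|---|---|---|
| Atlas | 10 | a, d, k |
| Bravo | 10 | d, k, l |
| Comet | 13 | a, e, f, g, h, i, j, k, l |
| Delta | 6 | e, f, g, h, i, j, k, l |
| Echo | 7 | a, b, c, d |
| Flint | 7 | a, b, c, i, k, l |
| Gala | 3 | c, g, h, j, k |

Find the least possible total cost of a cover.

Delta, Echo together cover every item (Delta ∪ Echo = {a, b, c, d, e, f, g, h, i, j, k, l}); total cost 6 + 7 = 13.
The greedy pick Gala, Delta, Echo costs 16; no covering selection beats 13.

13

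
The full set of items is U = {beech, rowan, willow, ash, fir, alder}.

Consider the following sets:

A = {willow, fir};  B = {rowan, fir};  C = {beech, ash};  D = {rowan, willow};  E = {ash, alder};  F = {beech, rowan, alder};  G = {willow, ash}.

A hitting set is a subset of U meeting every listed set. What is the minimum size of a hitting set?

Take H = {rowan, ash, fir}. Each listed set contains at least one of these, so H is a hitting set of size 3.
No choice of 2 items meets every set, so 3 is the minimum.

3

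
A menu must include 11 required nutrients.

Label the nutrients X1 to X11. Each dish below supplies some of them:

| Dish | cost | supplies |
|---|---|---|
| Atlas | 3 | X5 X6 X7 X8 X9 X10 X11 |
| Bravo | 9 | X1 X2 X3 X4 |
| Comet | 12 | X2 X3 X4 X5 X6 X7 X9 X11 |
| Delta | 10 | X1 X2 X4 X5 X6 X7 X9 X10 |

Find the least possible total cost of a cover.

Atlas, Bravo together cover every nutrient (Atlas ∪ Bravo = {X1, X2, X3, X4, X5, X6, X7, X8, X9, X10, X11}); total cost 3 + 9 = 12.
No covering selection has total cost below 12.

12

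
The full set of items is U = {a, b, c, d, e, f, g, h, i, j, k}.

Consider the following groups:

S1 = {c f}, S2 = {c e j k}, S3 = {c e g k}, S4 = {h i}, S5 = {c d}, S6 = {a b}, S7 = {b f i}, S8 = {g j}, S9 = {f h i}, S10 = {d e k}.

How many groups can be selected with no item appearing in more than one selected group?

5

S1, S4, S6, S8, S10 are pairwise disjoint (S1={c,f}; S4={h,i}; S6={a,b}; S8={g,j}; S10={d,e,k}).
Every remaining group overlaps one of these, and no 6 of the listed groups are pairwise disjoint, so 5 is the maximum.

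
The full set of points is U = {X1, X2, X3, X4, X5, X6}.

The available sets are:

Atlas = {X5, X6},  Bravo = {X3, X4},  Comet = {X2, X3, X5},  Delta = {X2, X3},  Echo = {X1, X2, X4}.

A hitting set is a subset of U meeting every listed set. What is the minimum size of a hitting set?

3

Take H = {X2, X3, X6}. Each listed set contains at least one of these, so H is a hitting set of size 3.
No choice of 2 points meets every set, so 3 is the minimum.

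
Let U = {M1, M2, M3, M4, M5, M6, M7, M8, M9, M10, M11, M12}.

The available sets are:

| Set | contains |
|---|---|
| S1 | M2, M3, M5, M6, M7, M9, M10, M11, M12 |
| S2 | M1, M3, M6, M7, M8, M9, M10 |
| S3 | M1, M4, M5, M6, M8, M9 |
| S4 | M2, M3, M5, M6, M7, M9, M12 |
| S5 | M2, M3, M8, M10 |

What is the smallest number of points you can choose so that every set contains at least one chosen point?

2

H = {M3, M8} meets every set (each contains at least one member of H), and |H| = 2.
No single point lies in every set, so at least 2 are needed and 2 is optimal.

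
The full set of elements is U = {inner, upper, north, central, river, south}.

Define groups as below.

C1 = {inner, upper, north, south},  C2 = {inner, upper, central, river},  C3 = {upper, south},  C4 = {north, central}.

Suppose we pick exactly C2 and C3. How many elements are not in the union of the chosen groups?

Union of C2, C3 = {inner, upper, central, river, south}.
Not covered: north — 1 element.

1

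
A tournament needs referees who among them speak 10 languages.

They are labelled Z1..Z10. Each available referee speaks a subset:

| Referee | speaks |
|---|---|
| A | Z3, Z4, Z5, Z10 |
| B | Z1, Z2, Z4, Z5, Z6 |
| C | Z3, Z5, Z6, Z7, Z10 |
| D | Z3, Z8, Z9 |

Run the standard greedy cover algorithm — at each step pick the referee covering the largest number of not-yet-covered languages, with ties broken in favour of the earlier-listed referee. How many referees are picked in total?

Greedy: pick B (covers 5 new) → pick C (covers 3 new) → pick D (covers 2 new). Total picks: 3.

3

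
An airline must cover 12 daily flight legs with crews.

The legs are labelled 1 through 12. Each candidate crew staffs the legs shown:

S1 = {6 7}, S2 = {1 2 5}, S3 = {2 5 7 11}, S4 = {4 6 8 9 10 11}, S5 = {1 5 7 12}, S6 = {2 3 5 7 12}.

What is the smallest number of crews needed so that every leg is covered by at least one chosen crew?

3

Take {S2, S4, S6}. Their union is {1, 2, 3, 4, 5, 6, 7, 8, 9, 10, 11, 12}, which is all 12 legs.
Only S6 contains 3, so S6 is forced; the remaining 7 legs need at least 2 more crews (each remaining crew adds at most 6) — so at least 3 crews are needed, and 3 is optimal.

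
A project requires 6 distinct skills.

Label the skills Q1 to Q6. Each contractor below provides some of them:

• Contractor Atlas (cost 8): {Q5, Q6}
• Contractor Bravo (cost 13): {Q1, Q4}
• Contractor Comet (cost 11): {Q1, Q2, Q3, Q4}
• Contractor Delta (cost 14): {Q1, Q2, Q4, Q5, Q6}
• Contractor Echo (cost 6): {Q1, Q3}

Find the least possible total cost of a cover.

Atlas, Comet together cover every skill (Atlas ∪ Comet = {Q1, Q2, Q3, Q4, Q5, Q6}); total cost 8 + 11 = 19.
No covering selection has total cost below 19.

19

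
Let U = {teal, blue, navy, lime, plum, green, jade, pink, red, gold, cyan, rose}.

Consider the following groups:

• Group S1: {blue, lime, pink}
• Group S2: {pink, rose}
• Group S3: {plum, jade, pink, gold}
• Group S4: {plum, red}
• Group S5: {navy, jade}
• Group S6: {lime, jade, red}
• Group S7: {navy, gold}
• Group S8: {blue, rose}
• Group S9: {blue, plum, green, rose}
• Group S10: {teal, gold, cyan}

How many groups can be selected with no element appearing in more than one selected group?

S1, S4, S5, S10 are pairwise disjoint (S1={blue,lime,pink}; S4={plum,red}; S5={navy,jade}; S10={teal,gold,cyan}).
Every remaining group overlaps one of these, and no 5 of the listed groups are pairwise disjoint, so 4 is the maximum.

4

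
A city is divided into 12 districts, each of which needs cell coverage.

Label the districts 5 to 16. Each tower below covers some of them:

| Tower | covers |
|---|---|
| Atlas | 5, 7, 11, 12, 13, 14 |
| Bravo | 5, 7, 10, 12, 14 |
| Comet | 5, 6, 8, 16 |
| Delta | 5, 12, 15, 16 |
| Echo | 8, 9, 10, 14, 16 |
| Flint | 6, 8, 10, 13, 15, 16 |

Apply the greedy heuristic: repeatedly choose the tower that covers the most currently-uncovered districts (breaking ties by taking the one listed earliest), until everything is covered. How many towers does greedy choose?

Greedy: pick Atlas (covers 6 new) → pick Flint (covers 5 new) → pick Echo (covers 1 new). Total picks: 3.

3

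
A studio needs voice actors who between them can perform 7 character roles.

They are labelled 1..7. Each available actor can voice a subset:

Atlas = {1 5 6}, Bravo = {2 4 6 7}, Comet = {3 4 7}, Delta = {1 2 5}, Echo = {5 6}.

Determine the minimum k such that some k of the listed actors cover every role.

Take {Atlas, Bravo, Comet}. Their union is {1, 2, 3, 4, 5, 6, 7}, which is all 7 roles.
Only Comet contains 3, so Comet is forced; the remaining 4 roles need at least 2 more actors (each remaining actor adds at most 3) — so at least 3 actors are needed, and 3 is optimal.

3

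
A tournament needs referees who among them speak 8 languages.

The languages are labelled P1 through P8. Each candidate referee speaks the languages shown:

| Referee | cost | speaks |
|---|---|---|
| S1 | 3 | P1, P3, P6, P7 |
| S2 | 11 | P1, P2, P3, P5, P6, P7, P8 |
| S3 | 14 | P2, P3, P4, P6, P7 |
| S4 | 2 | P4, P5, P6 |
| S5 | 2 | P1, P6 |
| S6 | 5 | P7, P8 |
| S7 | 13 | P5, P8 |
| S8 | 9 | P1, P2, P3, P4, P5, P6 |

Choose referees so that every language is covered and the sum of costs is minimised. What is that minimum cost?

13

S2, S4 together cover every language (S2 ∪ S4 = {P1, P2, P3, P4, P5, P6, P7, P8}); total cost 11 + 2 = 13.
The greedy pick S4, S1, S6, S8 costs 19; no covering selection beats 13.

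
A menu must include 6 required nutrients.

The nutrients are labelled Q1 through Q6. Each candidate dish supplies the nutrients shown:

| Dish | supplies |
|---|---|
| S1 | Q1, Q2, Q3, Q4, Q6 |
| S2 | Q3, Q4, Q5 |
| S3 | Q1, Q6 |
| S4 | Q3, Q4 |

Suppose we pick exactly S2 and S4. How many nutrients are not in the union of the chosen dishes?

3

Union of S2, S4 = {Q3, Q4, Q5}.
Not covered: Q1, Q2, Q6 — 3 nutrients.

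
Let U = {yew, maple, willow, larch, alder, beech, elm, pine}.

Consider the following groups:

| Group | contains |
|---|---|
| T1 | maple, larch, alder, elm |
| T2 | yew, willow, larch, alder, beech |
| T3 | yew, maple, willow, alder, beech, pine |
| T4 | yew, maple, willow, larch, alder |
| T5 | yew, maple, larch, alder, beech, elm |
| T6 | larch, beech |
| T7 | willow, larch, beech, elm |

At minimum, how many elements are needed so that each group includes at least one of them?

H = {maple, larch} meets every group (each contains at least one member of H), and |H| = 2.
No single element lies in every group, so at least 2 are needed and 2 is optimal.

2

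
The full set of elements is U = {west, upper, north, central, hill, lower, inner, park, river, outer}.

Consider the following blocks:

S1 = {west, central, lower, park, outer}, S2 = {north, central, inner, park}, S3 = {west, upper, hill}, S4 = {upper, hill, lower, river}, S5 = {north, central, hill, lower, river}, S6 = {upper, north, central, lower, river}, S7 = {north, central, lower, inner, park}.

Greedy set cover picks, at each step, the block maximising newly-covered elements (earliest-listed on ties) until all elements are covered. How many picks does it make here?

Greedy: pick S1 (covers 5 new) → pick S4 (covers 3 new) → pick S2 (covers 2 new). Total picks: 3.

3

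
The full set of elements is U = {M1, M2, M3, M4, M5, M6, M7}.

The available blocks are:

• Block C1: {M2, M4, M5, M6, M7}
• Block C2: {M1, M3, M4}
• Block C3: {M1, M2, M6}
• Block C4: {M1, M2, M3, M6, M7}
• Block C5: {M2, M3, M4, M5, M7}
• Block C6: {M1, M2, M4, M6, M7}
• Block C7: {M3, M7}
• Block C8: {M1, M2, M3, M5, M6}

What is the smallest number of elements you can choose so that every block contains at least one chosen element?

2

H = {M3, M6} meets every block (each contains at least one member of H), and |H| = 2.
The blocks C3, C7 are pairwise disjoint, so any hitting set needs a separate element for each — at least 2. Hence 2 is optimal.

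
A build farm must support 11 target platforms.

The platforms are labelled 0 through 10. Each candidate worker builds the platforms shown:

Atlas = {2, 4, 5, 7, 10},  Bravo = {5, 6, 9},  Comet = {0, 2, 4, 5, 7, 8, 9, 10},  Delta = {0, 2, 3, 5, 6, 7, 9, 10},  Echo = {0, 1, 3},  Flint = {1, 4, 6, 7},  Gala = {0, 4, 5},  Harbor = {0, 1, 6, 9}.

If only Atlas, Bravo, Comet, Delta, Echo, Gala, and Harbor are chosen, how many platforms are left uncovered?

Union of Atlas, Bravo, Comet, Delta, Echo, Gala, Harbor = {0, 1, 2, 3, 4, 5, 6, 7, 8, 9, 10} — that's every platform, so 0 are uncovered.

0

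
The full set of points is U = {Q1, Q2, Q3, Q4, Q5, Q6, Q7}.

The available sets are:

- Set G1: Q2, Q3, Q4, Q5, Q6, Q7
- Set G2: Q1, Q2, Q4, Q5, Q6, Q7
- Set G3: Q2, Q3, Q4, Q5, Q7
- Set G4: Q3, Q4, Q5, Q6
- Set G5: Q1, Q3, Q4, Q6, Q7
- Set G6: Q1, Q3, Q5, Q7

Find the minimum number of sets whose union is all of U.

G1 and G2 together: G1 ∪ G2 = {Q1, Q2, Q3, Q4, Q5, Q6, Q7} — every point is covered.
No single set has all 7 points (the largest, G1, has 6), so 2 is optimal.

2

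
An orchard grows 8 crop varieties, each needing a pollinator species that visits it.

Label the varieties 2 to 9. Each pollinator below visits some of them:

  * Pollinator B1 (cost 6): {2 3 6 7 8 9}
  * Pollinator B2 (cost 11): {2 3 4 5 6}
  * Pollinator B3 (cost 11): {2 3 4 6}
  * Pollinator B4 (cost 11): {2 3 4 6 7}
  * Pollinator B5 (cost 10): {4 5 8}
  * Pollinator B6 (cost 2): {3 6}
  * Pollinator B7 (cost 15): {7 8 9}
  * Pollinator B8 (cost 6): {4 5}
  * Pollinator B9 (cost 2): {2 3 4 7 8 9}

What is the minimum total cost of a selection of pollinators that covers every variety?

B6, B8, B9 together cover every variety (B6 ∪ B8 ∪ B9 = {2, 3, 4, 5, 6, 7, 8, 9}); total cost 2 + 6 + 2 = 10.
No covering selection has total cost below 10.

10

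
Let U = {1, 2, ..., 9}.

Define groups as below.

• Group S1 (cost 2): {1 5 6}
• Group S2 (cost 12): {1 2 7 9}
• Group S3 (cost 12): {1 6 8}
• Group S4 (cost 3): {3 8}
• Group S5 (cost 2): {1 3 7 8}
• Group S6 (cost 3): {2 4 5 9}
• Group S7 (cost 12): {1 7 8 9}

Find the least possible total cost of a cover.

S1, S5, S6 together cover every item (S1 ∪ S5 ∪ S6 = {1, 2, 3, 4, 5, 6, 7, 8, 9}); total cost 2 + 2 + 3 = 7.
No covering selection has total cost below 7.

7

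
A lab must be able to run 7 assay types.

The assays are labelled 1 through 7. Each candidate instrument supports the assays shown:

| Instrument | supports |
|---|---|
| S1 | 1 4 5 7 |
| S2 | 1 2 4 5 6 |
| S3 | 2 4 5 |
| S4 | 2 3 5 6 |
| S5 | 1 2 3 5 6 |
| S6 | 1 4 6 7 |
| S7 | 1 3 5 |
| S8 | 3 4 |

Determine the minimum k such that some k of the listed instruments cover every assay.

2

Take {S4, S6}. Their union is {1, 2, 3, 4, 5, 6, 7}, which is all 7 assays.
No single instrument has all 7 assays (the largest, S2, has 5), so 2 is optimal.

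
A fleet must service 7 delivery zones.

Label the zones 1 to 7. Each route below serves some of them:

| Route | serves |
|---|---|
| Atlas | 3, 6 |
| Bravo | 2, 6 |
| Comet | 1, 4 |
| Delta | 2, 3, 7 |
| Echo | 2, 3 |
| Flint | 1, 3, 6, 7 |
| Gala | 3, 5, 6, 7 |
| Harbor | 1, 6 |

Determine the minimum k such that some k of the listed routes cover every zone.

3

Take {Bravo, Comet, Gala}. Their union is {1, 2, 3, 4, 5, 6, 7}, which is all 7 zones.
Only Comet contains 4, so Comet is forced; the remaining 5 zones need at least 2 more routes (each remaining route adds at most 4) — so at least 3 routes are needed, and 3 is optimal.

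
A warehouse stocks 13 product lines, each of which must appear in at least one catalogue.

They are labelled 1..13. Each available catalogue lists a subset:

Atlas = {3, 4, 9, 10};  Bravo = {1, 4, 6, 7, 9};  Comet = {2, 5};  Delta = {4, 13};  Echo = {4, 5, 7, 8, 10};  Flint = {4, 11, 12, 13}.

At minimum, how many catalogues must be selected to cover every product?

5

Take {Atlas, Bravo, Comet, Echo, Flint}. Their union is {1, 2, 3, 4, 5, 6, 7, 8, 9, 10, 11, 12, 13}, which is all 13 products.
No 4 of the 6 catalogues cover everything (all 15 combinations miss at least one product), so 5 is optimal.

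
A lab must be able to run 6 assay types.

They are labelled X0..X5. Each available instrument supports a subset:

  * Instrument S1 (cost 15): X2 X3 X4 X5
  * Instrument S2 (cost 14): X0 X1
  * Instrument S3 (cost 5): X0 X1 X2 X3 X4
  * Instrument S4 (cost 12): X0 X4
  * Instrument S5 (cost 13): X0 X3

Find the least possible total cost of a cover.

20

S1, S3 together cover every assay (S1 ∪ S3 = {X0, X1, X2, X3, X4, X5}); total cost 15 + 5 = 20.
No covering selection has total cost below 20.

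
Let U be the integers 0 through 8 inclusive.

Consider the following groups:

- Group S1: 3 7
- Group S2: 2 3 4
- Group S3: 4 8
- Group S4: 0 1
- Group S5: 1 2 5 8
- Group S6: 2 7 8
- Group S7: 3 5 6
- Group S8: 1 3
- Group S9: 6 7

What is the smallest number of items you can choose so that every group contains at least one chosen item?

4

The 4 items {0, 3, 7, 8} hit every group.
No choice of 3 items meets every group, so 4 is the minimum.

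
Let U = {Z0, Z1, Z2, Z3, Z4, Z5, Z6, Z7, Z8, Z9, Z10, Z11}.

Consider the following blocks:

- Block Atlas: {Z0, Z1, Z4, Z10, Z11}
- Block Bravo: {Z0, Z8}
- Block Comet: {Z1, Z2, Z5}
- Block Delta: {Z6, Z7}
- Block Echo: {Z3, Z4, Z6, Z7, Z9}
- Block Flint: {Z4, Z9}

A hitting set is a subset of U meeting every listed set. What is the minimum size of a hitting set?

4

H = {Z0, Z4, Z5, Z7} meets every block (each contains at least one member of H), and |H| = 4.
The blocks Bravo, Comet, Delta, Flint are pairwise disjoint, so any hitting set needs a separate element for each — at least 4. Hence 4 is optimal.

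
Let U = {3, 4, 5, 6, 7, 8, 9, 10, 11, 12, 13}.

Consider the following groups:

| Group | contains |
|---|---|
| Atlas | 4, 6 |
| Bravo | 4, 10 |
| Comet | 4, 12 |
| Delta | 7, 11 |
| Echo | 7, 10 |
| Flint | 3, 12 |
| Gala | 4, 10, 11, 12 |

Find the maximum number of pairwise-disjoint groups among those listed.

3

Atlas, Delta, Flint are pairwise disjoint (Atlas={4,6}; Delta={7,11}; Flint={3,12}).
Every remaining group overlaps one of these, and no 4 of the listed groups are pairwise disjoint, so 3 is the maximum.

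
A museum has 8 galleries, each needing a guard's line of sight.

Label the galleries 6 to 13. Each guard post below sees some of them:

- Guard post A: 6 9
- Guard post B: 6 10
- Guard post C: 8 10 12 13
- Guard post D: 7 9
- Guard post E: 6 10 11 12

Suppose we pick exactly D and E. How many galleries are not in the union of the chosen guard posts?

Union of D, E = {6, 7, 9, 10, 11, 12}.
Not covered: 8, 13 — 2 galleries.

2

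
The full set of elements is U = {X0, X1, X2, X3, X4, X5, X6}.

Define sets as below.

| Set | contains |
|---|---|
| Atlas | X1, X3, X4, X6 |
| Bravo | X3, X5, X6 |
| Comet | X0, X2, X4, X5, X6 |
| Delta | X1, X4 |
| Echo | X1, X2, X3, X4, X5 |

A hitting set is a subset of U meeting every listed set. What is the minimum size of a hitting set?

2

Take H = {X4, X6}. Each listed set contains at least one of these, so H is a hitting set of size 2.
The sets Bravo, Delta are pairwise disjoint, so any hitting set needs a separate element for each — at least 2. Hence 2 is optimal.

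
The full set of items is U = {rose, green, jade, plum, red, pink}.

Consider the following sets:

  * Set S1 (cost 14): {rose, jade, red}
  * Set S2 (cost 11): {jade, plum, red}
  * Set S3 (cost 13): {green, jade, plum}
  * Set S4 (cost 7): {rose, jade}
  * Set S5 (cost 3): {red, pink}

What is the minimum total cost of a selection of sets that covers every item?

S3, S4, S5 together cover every item (S3 ∪ S4 ∪ S5 = {rose, green, jade, plum, red, pink}); total cost 13 + 7 + 3 = 23.
No covering selection has total cost below 23.

23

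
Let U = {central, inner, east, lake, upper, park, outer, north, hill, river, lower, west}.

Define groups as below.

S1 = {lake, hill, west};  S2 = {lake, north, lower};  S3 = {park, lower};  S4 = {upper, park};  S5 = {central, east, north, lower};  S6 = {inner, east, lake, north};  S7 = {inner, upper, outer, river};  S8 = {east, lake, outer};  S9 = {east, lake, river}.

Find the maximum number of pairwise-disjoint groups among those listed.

3

S1, S3, S7 are pairwise disjoint (S1={lake,hill,west}; S3={park,lower}; S7={inner,upper,outer,river}).
Every remaining group overlaps one of these, and no 4 of the listed groups are pairwise disjoint, so 3 is the maximum.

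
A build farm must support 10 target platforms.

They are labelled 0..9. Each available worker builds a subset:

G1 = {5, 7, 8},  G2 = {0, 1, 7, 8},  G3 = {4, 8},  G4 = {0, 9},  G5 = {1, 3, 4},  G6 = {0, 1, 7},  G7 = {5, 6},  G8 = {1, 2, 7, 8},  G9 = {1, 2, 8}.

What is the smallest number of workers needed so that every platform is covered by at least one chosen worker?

4

G4 and G5 and G7 and G8 together: G4 ∪ G5 ∪ G7 ∪ G8 = {0, 1, 2, 3, 4, 5, 6, 7, 8, 9} — every platform is covered.
Only G5 contains 3, so G5 is forced; the remaining 7 platforms need at least 3 more workers (each remaining worker adds at most 3) — so at least 4 workers are needed, and 4 is optimal.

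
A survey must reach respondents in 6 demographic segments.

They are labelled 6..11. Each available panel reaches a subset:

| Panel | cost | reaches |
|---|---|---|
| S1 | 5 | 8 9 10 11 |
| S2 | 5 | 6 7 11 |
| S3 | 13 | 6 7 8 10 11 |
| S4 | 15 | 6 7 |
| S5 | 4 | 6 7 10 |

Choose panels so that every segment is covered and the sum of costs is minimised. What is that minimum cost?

9

S1, S5 together cover every segment (S1 ∪ S5 = {6, 7, 8, 9, 10, 11}); total cost 5 + 4 = 9.
No covering selection has total cost below 9.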